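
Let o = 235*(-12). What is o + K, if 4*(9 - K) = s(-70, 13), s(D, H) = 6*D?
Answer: -2706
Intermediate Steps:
K = 114 (K = 9 - 3*(-70)/2 = 9 - ¼*(-420) = 9 + 105 = 114)
o = -2820
o + K = -2820 + 114 = -2706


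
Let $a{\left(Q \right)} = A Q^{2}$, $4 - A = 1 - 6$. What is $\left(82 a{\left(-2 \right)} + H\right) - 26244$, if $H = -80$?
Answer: $-23372$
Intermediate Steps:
$A = 9$ ($A = 4 - \left(1 - 6\right) = 4 - -5 = 4 + 5 = 9$)
$a{\left(Q \right)} = 9 Q^{2}$
$\left(82 a{\left(-2 \right)} + H\right) - 26244 = \left(82 \cdot 9 \left(-2\right)^{2} - 80\right) - 26244 = \left(82 \cdot 9 \cdot 4 - 80\right) - 26244 = \left(82 \cdot 36 - 80\right) - 26244 = \left(2952 - 80\right) - 26244 = 2872 - 26244 = -23372$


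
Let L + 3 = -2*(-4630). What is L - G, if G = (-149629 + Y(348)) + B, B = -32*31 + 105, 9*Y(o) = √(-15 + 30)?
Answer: 159773 - √15/9 ≈ 1.5977e+5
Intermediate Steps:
Y(o) = √15/9 (Y(o) = √(-15 + 30)/9 = √15/9)
L = 9257 (L = -3 - 2*(-4630) = -3 + 9260 = 9257)
B = -887 (B = -992 + 105 = -887)
G = -150516 + √15/9 (G = (-149629 + √15/9) - 887 = -150516 + √15/9 ≈ -1.5052e+5)
L - G = 9257 - (-150516 + √15/9) = 9257 + (150516 - √15/9) = 159773 - √15/9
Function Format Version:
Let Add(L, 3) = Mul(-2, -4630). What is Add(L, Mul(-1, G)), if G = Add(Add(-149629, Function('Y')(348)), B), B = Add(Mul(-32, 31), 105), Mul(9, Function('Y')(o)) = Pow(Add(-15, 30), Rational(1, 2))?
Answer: Add(159773, Mul(Rational(-1, 9), Pow(15, Rational(1, 2)))) ≈ 1.5977e+5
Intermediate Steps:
Function('Y')(o) = Mul(Rational(1, 9), Pow(15, Rational(1, 2))) (Function('Y')(o) = Mul(Rational(1, 9), Pow(Add(-15, 30), Rational(1, 2))) = Mul(Rational(1, 9), Pow(15, Rational(1, 2))))
L = 9257 (L = Add(-3, Mul(-2, -4630)) = Add(-3, 9260) = 9257)
B = -887 (B = Add(-992, 105) = -887)
G = Add(-150516, Mul(Rational(1, 9), Pow(15, Rational(1, 2)))) (G = Add(Add(-149629, Mul(Rational(1, 9), Pow(15, Rational(1, 2)))), -887) = Add(-150516, Mul(Rational(1, 9), Pow(15, Rational(1, 2)))) ≈ -1.5052e+5)
Add(L, Mul(-1, G)) = Add(9257, Mul(-1, Add(-150516, Mul(Rational(1, 9), Pow(15, Rational(1, 2)))))) = Add(9257, Add(150516, Mul(Rational(-1, 9), Pow(15, Rational(1, 2))))) = Add(159773, Mul(Rational(-1, 9), Pow(15, Rational(1, 2))))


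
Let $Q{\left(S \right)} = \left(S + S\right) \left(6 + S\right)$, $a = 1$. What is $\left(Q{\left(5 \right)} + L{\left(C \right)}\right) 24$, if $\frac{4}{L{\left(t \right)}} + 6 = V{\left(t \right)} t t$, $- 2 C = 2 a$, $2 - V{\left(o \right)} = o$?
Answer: $2608$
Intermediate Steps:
$V{\left(o \right)} = 2 - o$
$C = -1$ ($C = - \frac{2 \cdot 1}{2} = \left(- \frac{1}{2}\right) 2 = -1$)
$Q{\left(S \right)} = 2 S \left(6 + S\right)$
$L{\left(t \right)} = \frac{4}{-6 + t^{2} \left(2 - t\right)}$ ($L{\left(t \right)} = \frac{4}{-6 + \left(2 - t\right) t t} = \frac{4}{-6 + t \left(2 - t\right) t} = \frac{4}{-6 + t^{2} \left(2 - t\right)}$)
$\left(Q{\left(5 \right)} + L{\left(C \right)}\right) 24 = \left(2 \cdot 5 \left(6 + 5\right) - \frac{4}{6 + \left(-1\right)^{2} \left(-2 - 1\right)}\right) 24 = \left(2 \cdot 5 \cdot 11 - \frac{4}{6 + 1 \left(-3\right)}\right) 24 = \left(110 - \frac{4}{6 - 3}\right) 24 = \left(110 - \frac{4}{3}\right) 24 = \frac{326}{3} \cdot 24 = 2608$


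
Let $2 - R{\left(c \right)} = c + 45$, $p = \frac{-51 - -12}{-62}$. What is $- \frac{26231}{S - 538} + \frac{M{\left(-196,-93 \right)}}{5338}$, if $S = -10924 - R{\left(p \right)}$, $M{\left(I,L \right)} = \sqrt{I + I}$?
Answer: $\frac{1626322}{707939} + \frac{7 i \sqrt{2}}{2669} \approx 2.2973 + 0.0037091 i$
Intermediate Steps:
$M{\left(I,L \right)} = \sqrt{2} \sqrt{I}$ ($M{\left(I,L \right)} = \sqrt{2 I} = \sqrt{2} \sqrt{I}$)
$p = \frac{39}{62}$ ($p = \left(-51 + 12\right) \left(- \frac{1}{62}\right) = \left(-39\right) \left(- \frac{1}{62}\right) = \frac{39}{62} \approx 0.62903$)
$R{\left(c \right)} = -43 - c$ ($R{\left(c \right)} = 2 - \left(c + 45\right) = 2 - \left(45 + c\right) = -43 - c$)
$S = - \frac{674583}{62}$ ($S = -10924 - \left(-43 - \frac{39}{62}\right) = -10924 - - \frac{2705}{62} = -10924 + \frac{2705}{62} = - \frac{674583}{62} \approx -10880.0$)
$- \frac{26231}{S - 538} + \frac{M{\left(-196,-93 \right)}}{5338} = - \frac{26231}{- \frac{674583}{62} - 538} + \frac{\sqrt{2} \sqrt{-196}}{5338} = - \frac{26231}{- \frac{674583}{62} - 538} + \sqrt{2} \cdot 14 i \frac{1}{5338} = - \frac{26231}{- \frac{707939}{62}} + 14 i \sqrt{2} \cdot \frac{1}{5338} = \left(-26231\right) \left(- \frac{62}{707939}\right) + \frac{7 i \sqrt{2}}{2669} = \frac{1626322}{707939} + \frac{7 i \sqrt{2}}{2669}$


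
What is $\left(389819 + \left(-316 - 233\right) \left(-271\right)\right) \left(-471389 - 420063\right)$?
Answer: $-480134264296$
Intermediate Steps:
$\left(389819 + \left(-316 - 233\right) \left(-271\right)\right) \left(-471389 - 420063\right) = \left(389819 - -148779\right) \left(-891452\right) = \left(389819 + 148779\right) \left(-891452\right) = 538598 \left(-891452\right) = -480134264296$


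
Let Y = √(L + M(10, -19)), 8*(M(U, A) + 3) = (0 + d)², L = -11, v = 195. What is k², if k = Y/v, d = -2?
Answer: -3/8450 ≈ -0.00035503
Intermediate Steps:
M(U, A) = -5/2 (M(U, A) = -3 + (0 - 2)²/8 = -3 + (⅛)*(-2)² = -3 + (⅛)*4 = -3 + ½ = -5/2)
Y = 3*I*√6/2 (Y = √(-11 - 5/2) = √(-27/2) = 3*I*√6/2 ≈ 3.6742*I)
k = I*√6/130 (k = (3*I*√6/2)/195 = (3*I*√6/2)*(1/195) = I*√6/130 ≈ 0.018842*I)
k² = (I*√6/130)² = -3/8450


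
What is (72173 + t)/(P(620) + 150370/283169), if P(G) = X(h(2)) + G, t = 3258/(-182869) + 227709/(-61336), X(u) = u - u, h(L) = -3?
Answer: 793150706075052583/6819725669728400 ≈ 116.30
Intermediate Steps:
X(u) = 0
t = -144777681/38811256 (t = 3258*(-1/182869) + 227709*(-1/61336) = -3258/182869 - 227709/61336 = -144777681/38811256 ≈ -3.7303)
P(G) = G (P(G) = 0 + G = G)
(72173 + t)/(P(620) + 150370/283169) = (72173 - 144777681/38811256)/(620 + 150370/283169) = 2800980001607/(38811256*(620 + 150370*(1/283169))) = 2800980001607/(38811256*(620 + 150370/283169)) = 2800980001607/(38811256*(175715150/283169)) = (2800980001607/38811256)*(283169/175715150) = 793150706075052583/6819725669728400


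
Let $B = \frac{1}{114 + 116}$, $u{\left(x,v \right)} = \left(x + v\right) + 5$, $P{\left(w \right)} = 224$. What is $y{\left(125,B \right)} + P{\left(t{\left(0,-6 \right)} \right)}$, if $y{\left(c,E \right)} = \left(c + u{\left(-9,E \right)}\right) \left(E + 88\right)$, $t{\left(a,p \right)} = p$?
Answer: $\frac{575176871}{52900} \approx 10873.0$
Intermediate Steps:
$u{\left(x,v \right)} = 5 + v + x$ ($u{\left(x,v \right)} = \left(v + x\right) + 5 = 5 + v + x$)
$B = \frac{1}{230} \approx 0.0043478$
$y{\left(c,E \right)} = \left(88 + E\right) \left(-4 + E + c\right)$ ($y{\left(c,E \right)} = \left(c + \left(5 + E - 9\right)\right) \left(E + 88\right) = \left(c + \left(-4 + E\right)\right) \left(88 + E\right) = \left(-4 + E + c\right) \left(88 + E\right) = \left(88 + E\right) \left(-4 + E + c\right)$)
$y{\left(125,B \right)} + P{\left(t{\left(0,-6 \right)} \right)} = \left(-352 + \left(\frac{1}{230}\right)^{2} + 84 \cdot \frac{1}{230} + 88 \cdot 125 + \frac{1}{230} \cdot 125\right) + 224 = \left(-352 + \frac{1}{52900} + \frac{42}{115} + 11000 + \frac{25}{46}\right) + 224 = \frac{563327271}{52900} + 224 = \frac{575176871}{52900}$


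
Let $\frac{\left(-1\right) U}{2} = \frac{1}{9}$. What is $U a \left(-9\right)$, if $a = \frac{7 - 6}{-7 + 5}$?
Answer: $-1$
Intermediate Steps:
$a = - \frac{1}{2}$ ($a = 1 \frac{1}{-2} = 1 \left(- \frac{1}{2}\right) = - \frac{1}{2} \approx -0.5$)
$U = - \frac{2}{9} \approx -0.22222$
$U a \left(-9\right) = \left(- \frac{2}{9}\right) \left(- \frac{1}{2}\right) \left(-9\right) = \frac{1}{9} \left(-9\right) = -1$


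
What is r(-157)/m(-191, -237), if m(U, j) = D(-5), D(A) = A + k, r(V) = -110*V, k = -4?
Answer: -17270/9 ≈ -1918.9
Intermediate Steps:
D(A) = -4 + A (D(A) = A - 4 = -4 + A)
m(U, j) = -9 (m(U, j) = -4 - 5 = -9)
r(-157)/m(-191, -237) = -110*(-157)/(-9) = 17270*(-1/9) = -17270/9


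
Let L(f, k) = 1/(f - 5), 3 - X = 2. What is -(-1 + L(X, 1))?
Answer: 5/4 ≈ 1.2500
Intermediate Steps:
X = 1 (X = 3 - 1*2 = 3 - 2 = 1)
L(f, k) = 1/(-5 + f)
-(-1 + L(X, 1)) = -(-1 + 1/(-5 + 1)) = -(-1 + 1/(-4)) = -(-1 - ¼) = -(-5)/4 = -1*(-5/4) = 5/4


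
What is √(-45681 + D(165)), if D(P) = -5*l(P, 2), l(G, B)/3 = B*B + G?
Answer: 14*I*√246 ≈ 219.58*I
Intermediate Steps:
l(G, B) = 3*G + 3*B² (l(G, B) = 3*(B*B + G) = 3*(B² + G) = 3*(G + B²) = 3*G + 3*B²)
D(P) = -60 - 15*P (D(P) = -5*(3*P + 3*2²) = -5*(3*P + 3*4) = -5*(3*P + 12) = -5*(12 + 3*P) = -60 - 15*P)
√(-45681 + D(165)) = √(-45681 + (-60 - 15*165)) = √(-45681 + (-60 - 2475)) = √(-45681 - 2535) = √(-48216) = 14*I*√246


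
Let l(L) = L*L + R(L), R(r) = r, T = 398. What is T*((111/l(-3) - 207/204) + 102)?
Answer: 1616875/34 ≈ 47555.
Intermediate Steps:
l(L) = L + L² (l(L) = L*L + L = L² + L = L + L²)
T*((111/l(-3) - 207/204) + 102) = 398*((111/((-3*(1 - 3))) - 207/204) + 102) = 398*((111/((-3*(-2))) - 207*1/204) + 102) = 398*((111/6 - 69/68) + 102) = 398*((111*(⅙) - 69/68) + 102) = 398*((37/2 - 69/68) + 102) = 398*(1189/68 + 102) = 398*(8125/68) = 1616875/34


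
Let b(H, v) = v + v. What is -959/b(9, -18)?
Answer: 959/36 ≈ 26.639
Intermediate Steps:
b(H, v) = 2*v
-959/b(9, -18) = -959/(2*(-18)) = -959/(-36) = -959*(-1/36) = 959/36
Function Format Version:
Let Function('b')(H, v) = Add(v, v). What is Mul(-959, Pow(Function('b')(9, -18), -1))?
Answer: Rational(959, 36) ≈ 26.639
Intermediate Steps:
Function('b')(H, v) = Mul(2, v)
Mul(-959, Pow(Function('b')(9, -18), -1)) = Mul(-959, Pow(Mul(2, -18), -1)) = Mul(-959, Pow(-36, -1)) = Mul(-959, Rational(-1, 36)) = Rational(959, 36)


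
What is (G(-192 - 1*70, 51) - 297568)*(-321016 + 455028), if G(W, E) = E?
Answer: -39870848204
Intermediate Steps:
(G(-192 - 1*70, 51) - 297568)*(-321016 + 455028) = (51 - 297568)*(-321016 + 455028) = -297517*134012 = -39870848204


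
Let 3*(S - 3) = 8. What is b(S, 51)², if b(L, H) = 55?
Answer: 3025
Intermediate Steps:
S = 17/3 (S = 3 + (⅓)*8 = 3 + 8/3 = 17/3 ≈ 5.6667)
b(S, 51)² = 55² = 3025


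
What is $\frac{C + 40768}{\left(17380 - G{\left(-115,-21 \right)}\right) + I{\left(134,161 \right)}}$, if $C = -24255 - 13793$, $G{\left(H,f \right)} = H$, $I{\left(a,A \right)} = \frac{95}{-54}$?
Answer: $\frac{29376}{188927} \approx 0.15549$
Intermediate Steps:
$I{\left(a,A \right)} = - \frac{95}{54}$ ($I{\left(a,A \right)} = 95 \left(- \frac{1}{54}\right) = - \frac{95}{54}$)
$C = -38048$ ($C = -24255 - 13793 = -38048$)
$\frac{C + 40768}{\left(17380 - G{\left(-115,-21 \right)}\right) + I{\left(134,161 \right)}} = \frac{-38048 + 40768}{\left(17380 - -115\right) - \frac{95}{54}} = \frac{2720}{\left(17380 + 115\right) - \frac{95}{54}} = \frac{2720}{17495 - \frac{95}{54}} = \frac{2720}{\frac{944635}{54}} = 2720 \cdot \frac{54}{944635} = \frac{29376}{188927}$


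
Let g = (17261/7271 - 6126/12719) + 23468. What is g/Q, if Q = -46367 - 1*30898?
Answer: -144699473123/476363702199 ≈ -0.30376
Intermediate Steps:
g = 2170492096845/92479849 (g = (17261*(1/7271) - 6126*1/12719) + 23468 = (17261/7271 - 6126/12719) + 23468 = 175000513/92479849 + 23468 = 2170492096845/92479849 ≈ 23470.)
Q = -77265 (Q = -46367 - 30898 = -77265)
g/Q = (2170492096845/92479849)/(-77265) = (2170492096845/92479849)*(-1/77265) = -144699473123/476363702199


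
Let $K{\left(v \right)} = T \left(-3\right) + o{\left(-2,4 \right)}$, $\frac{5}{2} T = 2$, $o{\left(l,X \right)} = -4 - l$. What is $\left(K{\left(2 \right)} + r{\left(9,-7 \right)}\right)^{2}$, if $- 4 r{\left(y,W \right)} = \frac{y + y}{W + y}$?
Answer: $\frac{17689}{400} \approx 44.222$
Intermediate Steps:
$r{\left(y,W \right)} = - \frac{y}{2 \left(W + y\right)}$ ($r{\left(y,W \right)} = - \frac{\left(y + y\right) \frac{1}{W + y}}{4} = - \frac{2 y \frac{1}{W + y}}{4} = - \frac{y}{2 \left(W + y\right)}$)
$T = \frac{4}{5}$ ($T = \frac{2}{5} \cdot 2 = \frac{4}{5} \approx 0.8$)
$K{\left(v \right)} = - \frac{22}{5}$ ($K{\left(v \right)} = \frac{4}{5} \left(-3\right) - 2 = - \frac{12}{5} + \left(-4 + 2\right) = - \frac{12}{5} - 2 = - \frac{22}{5}$)
$\left(K{\left(2 \right)} + r{\left(9,-7 \right)}\right)^{2} = \left(- \frac{22}{5} - \frac{9}{2 \left(-7\right) + 2 \cdot 9}\right)^{2} = \left(- \frac{22}{5} - \frac{9}{-14 + 18}\right)^{2} = \left(- \frac{22}{5} - \frac{9}{4}\right)^{2} = \left(- \frac{133}{20}\right)^{2} = \frac{17689}{400}$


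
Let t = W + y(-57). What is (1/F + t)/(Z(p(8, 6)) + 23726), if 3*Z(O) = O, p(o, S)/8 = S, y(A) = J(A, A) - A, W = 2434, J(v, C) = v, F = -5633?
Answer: 13710721/133738686 ≈ 0.10252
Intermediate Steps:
y(A) = 0 (y(A) = A - A = 0)
t = 2434 (t = 2434 + 0 = 2434)
p(o, S) = 8*S
Z(O) = O/3
(1/F + t)/(Z(p(8, 6)) + 23726) = (1/(-5633) + 2434)/((8*6)/3 + 23726) = (-1/5633 + 2434)/((⅓)*48 + 23726) = 13710721/(5633*(16 + 23726)) = (13710721/5633)/23742 = (13710721/5633)*(1/23742) = 13710721/133738686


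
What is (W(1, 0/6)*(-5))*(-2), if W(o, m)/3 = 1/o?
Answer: 30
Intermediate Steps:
W(o, m) = 3/o
(W(1, 0/6)*(-5))*(-2) = ((3/1)*(-5))*(-2) = ((3*1)*(-5))*(-2) = (3*(-5))*(-2) = -15*(-2) = 30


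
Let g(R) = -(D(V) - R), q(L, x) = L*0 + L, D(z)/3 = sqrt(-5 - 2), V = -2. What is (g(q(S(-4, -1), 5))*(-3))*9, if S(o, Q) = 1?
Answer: -27 + 81*I*sqrt(7) ≈ -27.0 + 214.31*I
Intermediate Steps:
D(z) = 3*I*sqrt(7) (D(z) = 3*sqrt(-5 - 2) = 3*sqrt(-7) = 3*(I*sqrt(7)) = 3*I*sqrt(7))
q(L, x) = L (q(L, x) = 0 + L = L)
g(R) = R - 3*I*sqrt(7) (g(R) = -(3*I*sqrt(7) - R) = -(-R + 3*I*sqrt(7)) = R - 3*I*sqrt(7))
(g(q(S(-4, -1), 5))*(-3))*9 = ((1 - 3*I*sqrt(7))*(-3))*9 = (-3 + 9*I*sqrt(7))*9 = -27 + 81*I*sqrt(7)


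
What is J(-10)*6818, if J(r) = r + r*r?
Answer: 613620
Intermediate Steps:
J(r) = r + r**2
J(-10)*6818 = -10*(1 - 10)*6818 = -10*(-9)*6818 = 90*6818 = 613620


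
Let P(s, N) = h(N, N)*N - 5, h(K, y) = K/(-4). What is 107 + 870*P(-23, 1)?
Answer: -8921/2 ≈ -4460.5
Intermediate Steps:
h(K, y) = -K/4 (h(K, y) = K*(-¼) = -K/4)
P(s, N) = -5 - N²/4 (P(s, N) = (-N/4)*N - 5 = -N²/4 - 5 = -5 - N²/4)
107 + 870*P(-23, 1) = 107 + 870*(-5 - ¼*1²) = 107 + 870*(-5 - ¼*1) = 107 + 870*(-5 - ¼) = 107 + 870*(-21/4) = 107 - 9135/2 = -8921/2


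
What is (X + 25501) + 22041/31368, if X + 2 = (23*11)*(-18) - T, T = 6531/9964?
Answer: 545532521063/26045896 ≈ 20945.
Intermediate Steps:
T = 6531/9964 (T = 6531*(1/9964) = 6531/9964 ≈ 0.65546)
X = -45402515/9964 (X = -2 + ((23*11)*(-18) - 1*6531/9964) = -2 + (253*(-18) - 6531/9964) = -2 + (-4554 - 6531/9964) = -2 - 45382587/9964 = -45402515/9964 ≈ -4556.7)
(X + 25501) + 22041/31368 = (-45402515/9964 + 25501) + 22041/31368 = 208689449/9964 + 22041*(1/31368) = 208689449/9964 + 7347/10456 = 545532521063/26045896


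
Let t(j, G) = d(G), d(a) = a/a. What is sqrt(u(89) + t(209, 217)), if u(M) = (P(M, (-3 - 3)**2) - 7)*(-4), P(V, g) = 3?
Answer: sqrt(17) ≈ 4.1231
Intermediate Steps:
d(a) = 1
t(j, G) = 1
u(M) = 16 (u(M) = (3 - 7)*(-4) = -4*(-4) = 16)
sqrt(u(89) + t(209, 217)) = sqrt(16 + 1) = sqrt(17)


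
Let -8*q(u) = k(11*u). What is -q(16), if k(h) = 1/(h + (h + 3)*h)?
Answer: 1/253440 ≈ 3.9457e-6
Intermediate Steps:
k(h) = 1/(h + h*(3 + h)) (k(h) = 1/(h + (3 + h)*h) = 1/(h + h*(3 + h)))
q(u) = -1/(88*u*(4 + 11*u)) (q(u) = -1/(8*(11*u)*(4 + 11*u)) = -1/(11*u)/(8*(4 + 11*u)) = -1/(88*u*(4 + 11*u)))
-q(16) = -(-1)/(88*16*(4 + 11*16)) = -(-1)/(88*16*(4 + 176)) = -(-1)/(88*16*180) = -1*(-1/253440) = 1/253440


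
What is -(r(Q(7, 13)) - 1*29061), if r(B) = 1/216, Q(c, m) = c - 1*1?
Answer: 6277175/216 ≈ 29061.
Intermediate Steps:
Q(c, m) = -1 + c (Q(c, m) = c - 1 = -1 + c)
r(B) = 1/216
-(r(Q(7, 13)) - 1*29061) = -(1/216 - 1*29061) = -(1/216 - 29061) = -1*(-6277175/216) = 6277175/216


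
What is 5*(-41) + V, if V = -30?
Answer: -235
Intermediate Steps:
5*(-41) + V = 5*(-41) - 30 = -205 - 30 = -235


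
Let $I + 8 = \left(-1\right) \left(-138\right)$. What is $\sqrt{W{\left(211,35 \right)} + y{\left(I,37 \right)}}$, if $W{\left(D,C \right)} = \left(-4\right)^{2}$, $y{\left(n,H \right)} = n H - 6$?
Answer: $2 \sqrt{1205} \approx 69.426$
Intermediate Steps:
$I = 130$ ($I = -8 - -138 = -8 + 138 = 130$)
$y{\left(n,H \right)} = -6 + H n$ ($y{\left(n,H \right)} = H n - 6 = -6 + H n$)
$W{\left(D,C \right)} = 16$
$\sqrt{W{\left(211,35 \right)} + y{\left(I,37 \right)}} = \sqrt{16 + \left(-6 + 37 \cdot 130\right)} = \sqrt{16 + \left(-6 + 4810\right)} = \sqrt{16 + 4804} = \sqrt{4820} = 2 \sqrt{1205}$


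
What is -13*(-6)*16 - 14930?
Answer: -13682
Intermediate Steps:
-13*(-6)*16 - 14930 = 78*16 - 14930 = 1248 - 14930 = -13682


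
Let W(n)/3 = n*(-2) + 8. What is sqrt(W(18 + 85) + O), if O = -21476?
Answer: I*sqrt(22070) ≈ 148.56*I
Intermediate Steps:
W(n) = 24 - 6*n (W(n) = 3*(n*(-2) + 8) = 3*(-2*n + 8) = 3*(8 - 2*n) = 24 - 6*n)
sqrt(W(18 + 85) + O) = sqrt((24 - 6*(18 + 85)) - 21476) = sqrt((24 - 6*103) - 21476) = sqrt((24 - 618) - 21476) = sqrt(-594 - 21476) = sqrt(-22070) = I*sqrt(22070)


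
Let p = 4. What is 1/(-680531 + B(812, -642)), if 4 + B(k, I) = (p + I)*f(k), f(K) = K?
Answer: -1/1198591 ≈ -8.3431e-7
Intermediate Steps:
B(k, I) = -4 + k*(4 + I) (B(k, I) = -4 + (4 + I)*k = -4 + k*(4 + I))
1/(-680531 + B(812, -642)) = 1/(-680531 + (-4 + 4*812 - 642*812)) = 1/(-680531 + (-4 + 3248 - 521304)) = 1/(-680531 - 518060) = 1/(-1198591) = -1/1198591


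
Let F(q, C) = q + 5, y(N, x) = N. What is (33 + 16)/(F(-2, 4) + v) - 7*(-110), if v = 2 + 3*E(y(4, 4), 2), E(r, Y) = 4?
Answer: 13139/17 ≈ 772.88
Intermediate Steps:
F(q, C) = 5 + q
v = 14 (v = 2 + 3*4 = 2 + 12 = 14)
(33 + 16)/(F(-2, 4) + v) - 7*(-110) = (33 + 16)/((5 - 2) + 14) - 7*(-110) = 49/(3 + 14) + 770 = 49/17 + 770 = 13139/17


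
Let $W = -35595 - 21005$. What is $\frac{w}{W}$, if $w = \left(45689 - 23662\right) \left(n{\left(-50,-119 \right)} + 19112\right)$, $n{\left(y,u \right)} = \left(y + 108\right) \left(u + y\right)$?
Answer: $- \frac{20507137}{5660} \approx -3623.2$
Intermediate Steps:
$n{\left(y,u \right)} = \left(108 + y\right) \left(u + y\right)$
$W = -56600$
$w = 205071370$ ($w = \left(45689 - 23662\right) \left(\left(\left(-50\right)^{2} + 108 \left(-119\right) + 108 \left(-50\right) - -5950\right) + 19112\right) = 22027 \left(\left(2500 - 12852 - 5400 + 5950\right) + 19112\right) = 22027 \left(-9802 + 19112\right) = 22027 \cdot 9310 = 205071370$)
$\frac{w}{W} = \frac{205071370}{-56600} = 205071370 \left(- \frac{1}{56600}\right) = - \frac{20507137}{5660}$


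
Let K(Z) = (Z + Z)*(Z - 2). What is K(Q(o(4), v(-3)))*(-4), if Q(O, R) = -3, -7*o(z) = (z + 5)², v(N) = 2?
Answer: -120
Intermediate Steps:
o(z) = -(5 + z)²/7 (o(z) = -(z + 5)²/7 = -(5 + z)²/7)
K(Z) = 2*Z*(-2 + Z) (K(Z) = (2*Z)*(-2 + Z) = 2*Z*(-2 + Z))
K(Q(o(4), v(-3)))*(-4) = (2*(-3)*(-2 - 3))*(-4) = (2*(-3)*(-5))*(-4) = 30*(-4) = -120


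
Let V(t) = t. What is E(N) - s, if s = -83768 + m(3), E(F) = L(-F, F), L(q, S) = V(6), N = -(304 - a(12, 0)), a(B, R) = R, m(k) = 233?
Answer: 83541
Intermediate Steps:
N = -304 (N = -(304 - 1*0) = -(304 + 0) = -1*304 = -304)
L(q, S) = 6
E(F) = 6
s = -83535 (s = -83768 + 233 = -83535)
E(N) - s = 6 - 1*(-83535) = 6 + 83535 = 83541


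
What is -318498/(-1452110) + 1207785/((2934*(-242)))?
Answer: -23146881491/15621799380 ≈ -1.4817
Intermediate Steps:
-318498/(-1452110) + 1207785/((2934*(-242))) = -318498*(-1/1452110) + 1207785/(-710028) = 159249/726055 + 1207785*(-1/710028) = 159249/726055 - 402595/236676 = -23146881491/15621799380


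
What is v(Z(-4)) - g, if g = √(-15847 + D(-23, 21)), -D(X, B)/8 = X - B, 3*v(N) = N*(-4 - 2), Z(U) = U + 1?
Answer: 6 - I*√15495 ≈ 6.0 - 124.48*I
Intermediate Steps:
Z(U) = 1 + U
v(N) = -2*N (v(N) = (N*(-4 - 2))/3 = (N*(-6))/3 = (-6*N)/3 = -2*N)
D(X, B) = -8*X + 8*B (D(X, B) = -8*(X - B) = -8*X + 8*B)
g = I*√15495 (g = √(-15847 + (-8*(-23) + 8*21)) = √(-15847 + (184 + 168)) = √(-15847 + 352) = √(-15495) = I*√15495 ≈ 124.48*I)
v(Z(-4)) - g = -2*(1 - 4) - I*√15495 = -2*(-3) - I*√15495 = 6 - I*√15495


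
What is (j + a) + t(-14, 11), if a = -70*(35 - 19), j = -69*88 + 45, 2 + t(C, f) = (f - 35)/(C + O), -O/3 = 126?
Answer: -350298/49 ≈ -7148.9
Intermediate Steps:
O = -378 (O = -3*126 = -378)
t(C, f) = -2 + (-35 + f)/(-378 + C) (t(C, f) = -2 + (f - 35)/(C - 378) = -2 + (-35 + f)/(-378 + C))
j = -6027 (j = -6072 + 45 = -6027)
a = -1120 (a = -70*16 = -1120)
(j + a) + t(-14, 11) = (-6027 - 1120) + (721 + 11 - 2*(-14))/(-378 - 14) = -7147 + (721 + 11 + 28)/(-392) = -7147 - 1/392*760 = -7147 - 95/49 = -350298/49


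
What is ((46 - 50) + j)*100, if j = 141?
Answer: 13700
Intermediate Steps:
((46 - 50) + j)*100 = ((46 - 50) + 141)*100 = (-4 + 141)*100 = 137*100 = 13700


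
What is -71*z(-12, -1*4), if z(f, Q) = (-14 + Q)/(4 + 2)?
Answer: 213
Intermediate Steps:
z(f, Q) = -7/3 + Q/6 (z(f, Q) = (-14 + Q)/6 = (-14 + Q)*(1/6) = -7/3 + Q/6)
-71*z(-12, -1*4) = -71*(-7/3 + (-1*4)/6) = -71*(-7/3 + (1/6)*(-4)) = -71*(-7/3 - 2/3) = -71*(-3) = 213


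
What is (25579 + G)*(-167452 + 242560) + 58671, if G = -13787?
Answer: 885732207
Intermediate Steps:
(25579 + G)*(-167452 + 242560) + 58671 = (25579 - 13787)*(-167452 + 242560) + 58671 = 11792*75108 + 58671 = 885673536 + 58671 = 885732207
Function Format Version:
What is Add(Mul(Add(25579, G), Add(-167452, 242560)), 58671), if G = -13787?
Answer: 885732207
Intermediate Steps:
Add(Mul(Add(25579, G), Add(-167452, 242560)), 58671) = Add(Mul(Add(25579, -13787), Add(-167452, 242560)), 58671) = Add(Mul(11792, 75108), 58671) = Add(885673536, 58671) = 885732207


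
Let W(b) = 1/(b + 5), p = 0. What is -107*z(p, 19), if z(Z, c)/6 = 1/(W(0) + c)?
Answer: -535/16 ≈ -33.438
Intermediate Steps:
W(b) = 1/(5 + b)
z(Z, c) = 6/(⅕ + c) (z(Z, c) = 6/(1/(5 + 0) + c) = 6/(1/5 + c) = 6/(⅕ + c))
-107*z(p, 19) = -3210/(1 + 5*19) = -3210/(1 + 95) = -3210/96 = -107*5/16 = -535/16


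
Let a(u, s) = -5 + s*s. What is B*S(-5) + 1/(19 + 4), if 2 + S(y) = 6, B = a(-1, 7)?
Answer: 4049/23 ≈ 176.04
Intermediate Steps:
a(u, s) = -5 + s²
B = 44 (B = -5 + 7² = -5 + 49 = 44)
S(y) = 4 (S(y) = -2 + 6 = 4)
B*S(-5) + 1/(19 + 4) = 44*4 + 1/(19 + 4) = 176 + 1/23 = 4049/23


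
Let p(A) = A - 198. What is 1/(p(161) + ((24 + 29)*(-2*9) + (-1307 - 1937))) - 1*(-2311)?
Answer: 9787084/4235 ≈ 2311.0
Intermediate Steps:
p(A) = -198 + A
1/(p(161) + ((24 + 29)*(-2*9) + (-1307 - 1937))) - 1*(-2311) = 1/((-198 + 161) + ((24 + 29)*(-2*9) + (-1307 - 1937))) - 1*(-2311) = 1/(-37 + (53*(-18) - 3244)) + 2311 = 1/(-37 + (-954 - 3244)) + 2311 = 1/(-37 - 4198) + 2311 = 1/(-4235) + 2311 = -1/4235 + 2311 = 9787084/4235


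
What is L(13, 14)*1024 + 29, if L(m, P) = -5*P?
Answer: -71651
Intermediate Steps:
L(13, 14)*1024 + 29 = -5*14*1024 + 29 = -70*1024 + 29 = -71680 + 29 = -71651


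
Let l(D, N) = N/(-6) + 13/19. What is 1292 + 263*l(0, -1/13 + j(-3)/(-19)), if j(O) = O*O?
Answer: 1108597/741 ≈ 1496.1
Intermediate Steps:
j(O) = O²
l(D, N) = 13/19 - N/6 (l(D, N) = N*(-⅙) + 13*(1/19) = -N/6 + 13/19 = 13/19 - N/6)
1292 + 263*l(0, -1/13 + j(-3)/(-19)) = 1292 + 263*(13/19 - (-1/13 + (-3)²/(-19))/6) = 1292 + 263*(13/19 - (-1*1/13 + 9*(-1/19))/6) = 1292 + 263*(13/19 - (-1/13 - 9/19)/6) = 1292 + 263*(13/19 - ⅙*(-136/247)) = 1292 + 263*(13/19 + 68/741) = 1292 + 263*(575/741) = 1292 + 151225/741 = 1108597/741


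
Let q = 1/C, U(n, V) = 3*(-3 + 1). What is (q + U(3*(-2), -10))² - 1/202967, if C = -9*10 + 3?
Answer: 55517352974/1536257223 ≈ 36.138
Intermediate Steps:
C = -87 (C = -90 + 3 = -87)
U(n, V) = -6 (U(n, V) = 3*(-2) = -6)
q = -1/87 (q = 1/(-87) = -1/87 ≈ -0.011494)
(q + U(3*(-2), -10))² - 1/202967 = (-1/87 - 6)² - 1/202967 = (-523/87)² - 1*1/202967 = 273529/7569 - 1/202967 = 55517352974/1536257223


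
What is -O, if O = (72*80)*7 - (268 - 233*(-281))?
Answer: 25421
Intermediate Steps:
O = -25421 (O = 5760*7 - (268 + 65473) = 40320 - 1*65741 = 40320 - 65741 = -25421)
-O = -1*(-25421) = 25421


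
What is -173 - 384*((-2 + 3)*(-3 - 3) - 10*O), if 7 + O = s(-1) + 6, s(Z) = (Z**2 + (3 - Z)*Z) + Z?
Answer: -17069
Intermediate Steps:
s(Z) = Z + Z**2 + Z*(3 - Z) (s(Z) = (Z**2 + Z*(3 - Z)) + Z = Z + Z**2 + Z*(3 - Z))
O = -5 (O = -7 + (4*(-1) + 6) = -7 + (-4 + 6) = -7 + 2 = -5)
-173 - 384*((-2 + 3)*(-3 - 3) - 10*O) = -173 - 384*((-2 + 3)*(-3 - 3) - 10*(-5)) = -173 - 384*(1*(-6) + 50) = -173 - 384*(-6 + 50) = -173 - 384*44 = -173 - 16896 = -17069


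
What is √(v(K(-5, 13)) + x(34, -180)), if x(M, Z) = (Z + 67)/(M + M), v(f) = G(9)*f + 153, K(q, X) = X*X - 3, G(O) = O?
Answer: √1902011/34 ≈ 40.563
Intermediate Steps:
K(q, X) = -3 + X² (K(q, X) = X² - 3 = -3 + X²)
v(f) = 153 + 9*f (v(f) = 9*f + 153 = 153 + 9*f)
x(M, Z) = (67 + Z)/(2*M) (x(M, Z) = (67 + Z)/((2*M)) = (67 + Z)*(1/(2*M)) = (67 + Z)/(2*M))
√(v(K(-5, 13)) + x(34, -180)) = √((153 + 9*(-3 + 13²)) + (½)*(67 - 180)/34) = √((153 + 9*(-3 + 169)) + (½)*(1/34)*(-113)) = √((153 + 9*166) - 113/68) = √((153 + 1494) - 113/68) = √(1647 - 113/68) = √(111883/68) = √1902011/34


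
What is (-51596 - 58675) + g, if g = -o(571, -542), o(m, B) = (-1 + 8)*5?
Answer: -110306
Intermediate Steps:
o(m, B) = 35 (o(m, B) = 7*5 = 35)
g = -35 (g = -1*35 = -35)
(-51596 - 58675) + g = (-51596 - 58675) - 35 = -110271 - 35 = -110306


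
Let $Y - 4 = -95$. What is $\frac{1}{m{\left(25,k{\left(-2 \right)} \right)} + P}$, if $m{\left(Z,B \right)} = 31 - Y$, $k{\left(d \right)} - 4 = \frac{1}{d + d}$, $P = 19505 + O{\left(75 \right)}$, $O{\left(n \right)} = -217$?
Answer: $\frac{1}{19410} \approx 5.152 \cdot 10^{-5}$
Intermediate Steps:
$Y = -91$ ($Y = 4 - 95 = -91$)
$P = 19288$ ($P = 19505 - 217 = 19288$)
$k{\left(d \right)} = 4 + \frac{1}{2 d}$ ($k{\left(d \right)} = 4 + \frac{1}{d + d} = 4 + \frac{1}{2 d}$)
$m{\left(Z,B \right)} = 122$ ($m{\left(Z,B \right)} = 31 - -91 = 31 + 91 = 122$)
$\frac{1}{m{\left(25,k{\left(-2 \right)} \right)} + P} = \frac{1}{122 + 19288} = \frac{1}{19410}$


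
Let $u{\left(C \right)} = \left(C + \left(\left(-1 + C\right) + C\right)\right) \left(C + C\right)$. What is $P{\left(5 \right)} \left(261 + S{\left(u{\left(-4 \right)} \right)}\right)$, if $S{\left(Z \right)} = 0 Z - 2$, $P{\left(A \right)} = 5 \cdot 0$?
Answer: $0$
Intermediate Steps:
$P{\left(A \right)} = 0$
$u{\left(C \right)} = 2 C \left(-1 + 3 C\right)$ ($u{\left(C \right)} = \left(C + \left(-1 + 2 C\right)\right) 2 C = \left(-1 + 3 C\right) 2 C = 2 C \left(-1 + 3 C\right)$)
$S{\left(Z \right)} = -2$ ($S{\left(Z \right)} = 0 - 2 = -2$)
$P{\left(5 \right)} \left(261 + S{\left(u{\left(-4 \right)} \right)}\right) = 0 \left(261 - 2\right) = 0 \cdot 259 = 0$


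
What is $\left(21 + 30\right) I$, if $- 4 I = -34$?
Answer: $\frac{867}{2} \approx 433.5$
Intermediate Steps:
$I = \frac{17}{2}$ ($I = \left(- \frac{1}{4}\right) \left(-34\right) = \frac{17}{2} \approx 8.5$)
$\left(21 + 30\right) I = \left(21 + 30\right) \frac{17}{2} = 51 \cdot \frac{17}{2} = \frac{867}{2}$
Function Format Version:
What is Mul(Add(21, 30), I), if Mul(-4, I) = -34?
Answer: Rational(867, 2) ≈ 433.50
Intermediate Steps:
I = Rational(17, 2) (I = Mul(Rational(-1, 4), -34) = Rational(17, 2) ≈ 8.5000)
Mul(Add(21, 30), I) = Mul(Add(21, 30), Rational(17, 2)) = Mul(51, Rational(17, 2)) = Rational(867, 2)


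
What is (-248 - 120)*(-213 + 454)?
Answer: -88688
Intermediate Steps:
(-248 - 120)*(-213 + 454) = -368*241 = -88688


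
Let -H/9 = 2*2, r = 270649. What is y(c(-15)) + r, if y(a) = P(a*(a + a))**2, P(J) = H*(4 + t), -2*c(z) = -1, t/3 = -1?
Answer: 271945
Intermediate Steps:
t = -3 (t = 3*(-1) = -3)
c(z) = 1/2 (c(z) = -1/2*(-1) = 1/2)
H = -36 (H = -18*2 = -9*4 = -36)
P(J) = -36 (P(J) = -36*(4 - 3) = -36*1 = -36)
y(a) = 1296 (y(a) = (-36)**2 = 1296)
y(c(-15)) + r = 1296 + 270649 = 271945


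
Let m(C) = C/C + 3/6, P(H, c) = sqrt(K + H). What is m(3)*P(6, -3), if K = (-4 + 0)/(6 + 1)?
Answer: 3*sqrt(266)/14 ≈ 3.4949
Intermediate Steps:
K = -4/7 ≈ -0.57143
P(H, c) = sqrt(-4/7 + H)
m(C) = 3/2 (m(C) = 1 + 3*(1/6) = 1 + 1/2 = 3/2)
m(3)*P(6, -3) = 3*(sqrt(-28 + 49*6)/7)/2 = 3*(sqrt(-28 + 294)/7)/2 = 3*(sqrt(266)/7)/2 = 3*sqrt(266)/14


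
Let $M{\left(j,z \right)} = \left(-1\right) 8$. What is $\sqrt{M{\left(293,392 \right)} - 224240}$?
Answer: $2 i \sqrt{56062} \approx 473.55 i$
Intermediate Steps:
$M{\left(j,z \right)} = -8$
$\sqrt{M{\left(293,392 \right)} - 224240} = \sqrt{-8 - 224240} = \sqrt{-224248} = 2 i \sqrt{56062}$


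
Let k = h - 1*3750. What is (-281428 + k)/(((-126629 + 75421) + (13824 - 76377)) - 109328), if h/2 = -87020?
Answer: 459218/223089 ≈ 2.0585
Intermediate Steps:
h = -174040 (h = 2*(-87020) = -174040)
k = -177790 (k = -174040 - 1*3750 = -174040 - 3750 = -177790)
(-281428 + k)/(((-126629 + 75421) + (13824 - 76377)) - 109328) = (-281428 - 177790)/(((-126629 + 75421) + (13824 - 76377)) - 109328) = -459218/((-51208 - 62553) - 109328) = -459218/(-113761 - 109328) = -459218/(-223089) = -459218*(-1/223089) = 459218/223089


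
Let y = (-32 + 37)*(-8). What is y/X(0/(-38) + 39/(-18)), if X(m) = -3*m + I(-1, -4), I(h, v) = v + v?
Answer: 80/3 ≈ 26.667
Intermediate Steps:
I(h, v) = 2*v
X(m) = -8 - 3*m (X(m) = -3*m + 2*(-4) = -3*m - 8 = -8 - 3*m)
y = -40 (y = 5*(-8) = -40)
y/X(0/(-38) + 39/(-18)) = -40/(-8 - 3*(0/(-38) + 39/(-18))) = -40/(-8 - 3*(0*(-1/38) + 39*(-1/18))) = -40/(-8 - 3*(0 - 13/6)) = -40/(-8 - 3*(-13/6)) = -40/(-8 + 13/2) = -40/(-3/2) = -40*(-⅔) = 80/3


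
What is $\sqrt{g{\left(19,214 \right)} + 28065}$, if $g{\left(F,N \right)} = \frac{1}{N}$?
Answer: $\frac{\sqrt{1285264954}}{214} \approx 167.53$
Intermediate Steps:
$\sqrt{g{\left(19,214 \right)} + 28065} = \sqrt{\frac{1}{214} + 28065} = \sqrt{\frac{6005911}{214}} = \frac{\sqrt{1285264954}}{214}$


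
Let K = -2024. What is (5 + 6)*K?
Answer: -22264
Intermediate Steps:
(5 + 6)*K = (5 + 6)*(-2024) = 11*(-2024) = -22264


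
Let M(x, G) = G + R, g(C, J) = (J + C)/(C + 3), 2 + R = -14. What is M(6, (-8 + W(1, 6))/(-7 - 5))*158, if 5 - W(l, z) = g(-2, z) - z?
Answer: -15089/6 ≈ -2514.8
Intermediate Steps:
R = -16 (R = -2 - 14 = -16)
g(C, J) = (C + J)/(3 + C)
W(l, z) = 7 (W(l, z) = 5 - ((-2 + z)/(3 - 2) - z) = 5 - ((-2 + z)/1 - z) = 5 - (1*(-2 + z) - z) = 5 - ((-2 + z) - z) = 5 - 1*(-2) = 5 + 2 = 7)
M(x, G) = -16 + G (M(x, G) = G - 16 = -16 + G)
M(6, (-8 + W(1, 6))/(-7 - 5))*158 = (-16 + (-8 + 7)/(-7 - 5))*158 = (-16 - 1/(-12))*158 = (-16 - 1*(-1/12))*158 = (-16 + 1/12)*158 = -191/12*158 = -15089/6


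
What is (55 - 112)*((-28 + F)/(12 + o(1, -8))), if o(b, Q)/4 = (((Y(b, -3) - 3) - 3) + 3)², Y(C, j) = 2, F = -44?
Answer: 513/2 ≈ 256.50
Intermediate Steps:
o(b, Q) = 4 (o(b, Q) = 4*(((2 - 3) - 3) + 3)² = 4*((-1 - 3) + 3)² = 4*(-4 + 3)² = 4*(-1)² = 4*1 = 4)
(55 - 112)*((-28 + F)/(12 + o(1, -8))) = (55 - 112)*((-28 - 44)/(12 + 4)) = -(-4104)/16 = -57*(-9/2) = 513/2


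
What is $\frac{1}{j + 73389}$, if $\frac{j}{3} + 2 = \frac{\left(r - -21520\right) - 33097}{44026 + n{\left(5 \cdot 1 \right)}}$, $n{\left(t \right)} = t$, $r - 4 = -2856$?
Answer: $\frac{14677}{1077027862} \approx 1.3627 \cdot 10^{-5}$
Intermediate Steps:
$r = -2852$ ($r = 4 - 2856 = -2852$)
$j = - \frac{102491}{14677}$ ($j = -6 + 3 \frac{\left(-2852 - -21520\right) - 33097}{44026 + 5 \cdot 1} = -6 + 3 \frac{\left(-2852 + 21520\right) - 33097}{44026 + 5} = -6 + 3 \frac{18668 - 33097}{44031} = -6 + 3 \left(\left(-14429\right) \frac{1}{44031}\right) = -6 + 3 \left(- \frac{14429}{44031}\right) = -6 - \frac{14429}{14677} = - \frac{102491}{14677} \approx -6.9831$)
$\frac{1}{j + 73389} = \frac{1}{- \frac{102491}{14677} + 73389} = \frac{1}{\frac{1077027862}{14677}} = \frac{14677}{1077027862}$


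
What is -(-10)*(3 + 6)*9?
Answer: 810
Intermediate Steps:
-(-10)*(3 + 6)*9 = -(-10)*9*9 = -10*(-9)*9 = 90*9 = 810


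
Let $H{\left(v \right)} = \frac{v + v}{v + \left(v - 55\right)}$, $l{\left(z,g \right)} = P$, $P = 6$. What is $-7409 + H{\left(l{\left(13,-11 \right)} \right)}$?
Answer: $- \frac{318599}{43} \approx -7409.3$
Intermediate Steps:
$l{\left(z,g \right)} = 6$
$H{\left(v \right)} = \frac{2 v}{-55 + 2 v}$ ($H{\left(v \right)} = \frac{2 v}{v + \left(v - 55\right)} = \frac{2 v}{v + \left(-55 + v\right)} = \frac{2 v}{-55 + 2 v}$)
$-7409 + H{\left(l{\left(13,-11 \right)} \right)} = -7409 + 2 \cdot 6 \frac{1}{-55 + 2 \cdot 6} = -7409 + 2 \cdot 6 \frac{1}{-55 + 12} = -7409 + 2 \cdot 6 \frac{1}{-43} = -7409 + 2 \cdot 6 \left(- \frac{1}{43}\right) = -7409 - \frac{12}{43} = - \frac{318599}{43}$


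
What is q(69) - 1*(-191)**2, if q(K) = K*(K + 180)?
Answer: -19300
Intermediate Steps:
q(K) = K*(180 + K)
q(69) - 1*(-191)**2 = 69*(180 + 69) - 1*(-191)**2 = 69*249 - 1*36481 = 17181 - 36481 = -19300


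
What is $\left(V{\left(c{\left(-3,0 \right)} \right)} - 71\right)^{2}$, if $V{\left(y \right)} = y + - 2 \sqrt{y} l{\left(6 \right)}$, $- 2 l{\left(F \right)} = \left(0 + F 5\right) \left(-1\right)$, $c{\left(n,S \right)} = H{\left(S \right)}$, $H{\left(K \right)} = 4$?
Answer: $16129$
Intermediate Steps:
$c{\left(n,S \right)} = 4$
$l{\left(F \right)} = \frac{5 F}{2}$ ($l{\left(F \right)} = - \frac{\left(0 + F 5\right) \left(-1\right)}{2} = - \frac{\left(0 + 5 F\right) \left(-1\right)}{2} = - \frac{5 F \left(-1\right)}{2} = - \frac{\left(-5\right) F}{2} = \frac{5 F}{2}$)
$V{\left(y \right)} = y - 30 \sqrt{y}$ ($V{\left(y \right)} = y + - 2 \sqrt{y} \frac{5}{2} \cdot 6 = y + - 2 \sqrt{y} 15 = y - 30 \sqrt{y}$)
$\left(V{\left(c{\left(-3,0 \right)} \right)} - 71\right)^{2} = \left(\left(4 - 30 \sqrt{4}\right) - 71\right)^{2} = \left(\left(4 - 60\right) - 71\right)^{2} = \left(-56 - 71\right)^{2} = \left(-127\right)^{2} = 16129$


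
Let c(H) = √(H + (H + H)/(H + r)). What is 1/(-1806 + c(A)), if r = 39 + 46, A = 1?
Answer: -38829/70125152 - √473/70125152 ≈ -0.00055402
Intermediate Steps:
r = 85
c(H) = √(H + 2*H/(85 + H)) (c(H) = √(H + (H + H)/(H + 85)) = √(H + (2*H)/(85 + H)) = √(H + 2*H/(85 + H)))
1/(-1806 + c(A)) = 1/(-1806 + √(1*(87 + 1)/(85 + 1))) = 1/(-1806 + √(1*88/86)) = 1/(-1806 + √(1*(1/86)*88)) = 1/(-1806 + √(44/43)) = 1/(-1806 + 2*√473/43)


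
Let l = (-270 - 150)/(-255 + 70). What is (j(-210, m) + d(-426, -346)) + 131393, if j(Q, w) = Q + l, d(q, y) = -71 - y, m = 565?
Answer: 4864030/37 ≈ 1.3146e+5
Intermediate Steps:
l = 84/37 (l = -420/(-185) = -420*(-1/185) = 84/37 ≈ 2.2703)
j(Q, w) = 84/37 + Q (j(Q, w) = Q + 84/37 = 84/37 + Q)
(j(-210, m) + d(-426, -346)) + 131393 = ((84/37 - 210) + (-71 - 1*(-346))) + 131393 = (-7686/37 + (-71 + 346)) + 131393 = (-7686/37 + 275) + 131393 = 2489/37 + 131393 = 4864030/37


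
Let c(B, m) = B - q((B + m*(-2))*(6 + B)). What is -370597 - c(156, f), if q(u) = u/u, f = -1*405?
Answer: -370752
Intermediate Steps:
f = -405
q(u) = 1
c(B, m) = -1 + B (c(B, m) = B - 1*1 = B - 1 = -1 + B)
-370597 - c(156, f) = -370597 - (-1 + 156) = -370597 - 1*155 = -370597 - 155 = -370752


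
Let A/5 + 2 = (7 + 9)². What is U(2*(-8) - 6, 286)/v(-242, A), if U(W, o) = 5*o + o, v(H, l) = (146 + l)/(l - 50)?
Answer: 87230/59 ≈ 1478.5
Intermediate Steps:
A = 1270 (A = -10 + 5*(7 + 9)² = -10 + 5*16² = -10 + 5*256 = -10 + 1280 = 1270)
v(H, l) = (146 + l)/(-50 + l)
U(W, o) = 6*o
U(2*(-8) - 6, 286)/v(-242, A) = (6*286)/(((146 + 1270)/(-50 + 1270))) = 1716/((1416/1220)) = 1716/(((1/1220)*1416)) = 1716/(354/305) = 1716*(305/354) = 87230/59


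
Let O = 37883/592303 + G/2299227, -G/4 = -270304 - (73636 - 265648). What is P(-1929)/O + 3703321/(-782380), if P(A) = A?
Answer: -411262399386879446873/42654099899896220 ≈ -9641.8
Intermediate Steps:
G = 313168 (G = -4*(-270304 - (73636 - 265648)) = -4*(-270304 - 1*(-192012)) = -4*(-270304 + 192012) = -4*(-78292) = 313168)
O = 272591962345/1361839049781 (O = 37883/592303 + 313168/2299227 = 272591962345/1361839049781 ≈ 0.20016)
P(-1929)/O + 3703321/(-782380) = -1929/272591962345/1361839049781 + 3703321/(-782380) = -1929*1361839049781/272591962345 + 3703321*(-1/782380) = -2626987527027549/272591962345 - 3703321/782380 = -411262399386879446873/42654099899896220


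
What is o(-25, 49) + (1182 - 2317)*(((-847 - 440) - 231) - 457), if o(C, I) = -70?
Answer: 2241555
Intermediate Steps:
o(-25, 49) + (1182 - 2317)*(((-847 - 440) - 231) - 457) = -70 + (1182 - 2317)*(((-847 - 440) - 231) - 457) = -70 - 1135*((-1287 - 231) - 457) = -70 - 1135*(-1518 - 457) = -70 - 1135*(-1975) = -70 + 2241625 = 2241555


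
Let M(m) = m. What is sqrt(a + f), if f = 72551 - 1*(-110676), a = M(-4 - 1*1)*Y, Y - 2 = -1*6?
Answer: sqrt(183247) ≈ 428.07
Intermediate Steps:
Y = -4 (Y = 2 - 1*6 = 2 - 6 = -4)
a = 20 (a = (-4 - 1*1)*(-4) = (-4 - 1)*(-4) = -5*(-4) = 20)
f = 183227 (f = 72551 + 110676 = 183227)
sqrt(a + f) = sqrt(20 + 183227) = sqrt(183247)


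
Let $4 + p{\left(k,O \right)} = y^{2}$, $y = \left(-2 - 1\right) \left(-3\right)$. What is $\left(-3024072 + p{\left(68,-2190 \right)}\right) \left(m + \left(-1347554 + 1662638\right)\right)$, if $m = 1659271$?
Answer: $-5970439648225$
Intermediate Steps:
$y = 9$ ($y = \left(-3\right) \left(-3\right) = 9$)
$p{\left(k,O \right)} = 77$ ($p{\left(k,O \right)} = -4 + 9^{2} = -4 + 81 = 77$)
$\left(-3024072 + p{\left(68,-2190 \right)}\right) \left(m + \left(-1347554 + 1662638\right)\right) = \left(-3024072 + 77\right) \left(1659271 + \left(-1347554 + 1662638\right)\right) = - 3023995 \left(1659271 + 315084\right) = \left(-3023995\right) 1974355 = -5970439648225$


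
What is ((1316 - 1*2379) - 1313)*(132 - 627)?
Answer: 1176120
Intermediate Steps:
((1316 - 1*2379) - 1313)*(132 - 627) = ((1316 - 2379) - 1313)*(-495) = (-1063 - 1313)*(-495) = -2376*(-495) = 1176120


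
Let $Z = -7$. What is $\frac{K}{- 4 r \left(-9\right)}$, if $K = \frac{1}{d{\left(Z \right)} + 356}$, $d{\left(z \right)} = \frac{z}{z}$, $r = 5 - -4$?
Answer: $\frac{1}{115668} \approx 8.6454 \cdot 10^{-6}$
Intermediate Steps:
$r = 9$ ($r = 5 + 4 = 9$)
$d{\left(z \right)} = 1$
$K = \frac{1}{357}$ ($K = \frac{1}{1 + 356} = \frac{1}{357} \approx 0.0028011$)
$\frac{K}{- 4 r \left(-9\right)} = \frac{1}{357 \left(-4\right) 9 \left(-9\right)} = \frac{1}{357 \left(\left(-36\right) \left(-9\right)\right)} = \frac{1}{357 \cdot 324} = \frac{1}{357} \cdot \frac{1}{324} = \frac{1}{115668}$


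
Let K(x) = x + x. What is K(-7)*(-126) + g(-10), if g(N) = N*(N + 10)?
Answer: 1764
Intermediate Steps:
g(N) = N*(10 + N)
K(x) = 2*x
K(-7)*(-126) + g(-10) = (2*(-7))*(-126) - 10*(10 - 10) = -14*(-126) - 10*0 = 1764 + 0 = 1764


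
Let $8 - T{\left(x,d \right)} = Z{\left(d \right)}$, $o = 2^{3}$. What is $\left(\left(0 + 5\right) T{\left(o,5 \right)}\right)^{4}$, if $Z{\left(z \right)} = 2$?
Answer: $810000$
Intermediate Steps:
$o = 8$
$T{\left(x,d \right)} = 6$ ($T{\left(x,d \right)} = 8 - 2 = 6$)
$\left(\left(0 + 5\right) T{\left(o,5 \right)}\right)^{4} = \left(\left(0 + 5\right) 6\right)^{4} = \left(5 \cdot 6\right)^{4} = 30^{4} = 810000$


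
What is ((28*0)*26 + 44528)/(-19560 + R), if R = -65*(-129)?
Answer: -44528/11175 ≈ -3.9846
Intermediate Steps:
R = 8385
((28*0)*26 + 44528)/(-19560 + R) = ((28*0)*26 + 44528)/(-19560 + 8385) = (0*26 + 44528)/(-11175) = (0 + 44528)*(-1/11175) = 44528*(-1/11175) = -44528/11175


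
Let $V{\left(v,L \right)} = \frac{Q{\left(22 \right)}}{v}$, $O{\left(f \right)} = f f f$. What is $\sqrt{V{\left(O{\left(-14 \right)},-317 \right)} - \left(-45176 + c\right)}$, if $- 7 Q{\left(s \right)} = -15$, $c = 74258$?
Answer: $\frac{i \sqrt{1117214142}}{196} \approx 170.53 i$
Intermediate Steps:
$Q{\left(s \right)} = \frac{15}{7}$ ($Q{\left(s \right)} = \left(- \frac{1}{7}\right) \left(-15\right) = \frac{15}{7}$)
$O{\left(f \right)} = f^{3}$ ($O{\left(f \right)} = f^{2} f = f^{3}$)
$V{\left(v,L \right)} = \frac{15}{7 v}$
$\sqrt{V{\left(O{\left(-14 \right)},-317 \right)} - \left(-45176 + c\right)} = \sqrt{\frac{15}{7 \left(-14\right)^{3}} + \left(45176 - 74258\right)} = \sqrt{\frac{15}{7 \left(-2744\right)} + \left(45176 - 74258\right)} = \sqrt{\frac{15}{7} \left(- \frac{1}{2744}\right) - 29082} = \sqrt{- \frac{15}{19208} - 29082} = \sqrt{- \frac{558607071}{19208}} = \frac{i \sqrt{1117214142}}{196}$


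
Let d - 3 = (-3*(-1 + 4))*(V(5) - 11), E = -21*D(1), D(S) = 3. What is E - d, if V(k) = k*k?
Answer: 60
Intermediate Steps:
V(k) = k²
E = -63 (E = -21*3 = -63)
d = -123 (d = 3 + (-3*(-1 + 4))*(5² - 11) = 3 + (-3*3)*(25 - 11) = 3 - 9*14 = 3 - 126 = -123)
E - d = -63 - 1*(-123) = -63 + 123 = 60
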